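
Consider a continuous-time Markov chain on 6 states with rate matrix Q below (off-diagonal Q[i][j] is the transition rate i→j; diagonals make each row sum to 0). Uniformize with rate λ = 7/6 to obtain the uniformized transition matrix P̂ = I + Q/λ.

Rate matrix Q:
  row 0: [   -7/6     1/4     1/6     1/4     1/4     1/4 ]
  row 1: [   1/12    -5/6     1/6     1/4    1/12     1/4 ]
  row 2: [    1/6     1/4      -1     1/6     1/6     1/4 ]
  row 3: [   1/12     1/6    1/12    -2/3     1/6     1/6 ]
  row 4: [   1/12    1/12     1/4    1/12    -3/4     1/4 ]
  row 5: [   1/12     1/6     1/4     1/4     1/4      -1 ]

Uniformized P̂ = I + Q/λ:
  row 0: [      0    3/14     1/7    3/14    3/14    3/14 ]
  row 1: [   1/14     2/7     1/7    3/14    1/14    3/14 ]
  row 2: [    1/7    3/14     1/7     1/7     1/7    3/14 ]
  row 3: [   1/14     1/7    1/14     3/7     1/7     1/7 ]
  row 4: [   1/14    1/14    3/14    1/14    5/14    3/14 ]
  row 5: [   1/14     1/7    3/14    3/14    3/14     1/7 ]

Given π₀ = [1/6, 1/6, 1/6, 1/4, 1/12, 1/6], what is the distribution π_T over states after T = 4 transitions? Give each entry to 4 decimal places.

π = [0.0768, 0.1701, 0.1533, 0.2250, 0.1898, 0.1849]

t=0: π = [0.1667, 0.1667, 0.1667, 0.2500, 0.0833, 0.1667]
t=1: π = [0.0714, 0.1845, 0.1429, 0.2440, 0.1726, 0.1845]
t=2: π = [0.0765, 0.1722, 0.1509, 0.2317, 0.1849, 0.1837]
t=3: π = [0.0767, 0.1705, 0.1526, 0.2267, 0.1888, 0.1846]
t=4: π = [0.0768, 0.1701, 0.1533, 0.2250, 0.1898, 0.1849]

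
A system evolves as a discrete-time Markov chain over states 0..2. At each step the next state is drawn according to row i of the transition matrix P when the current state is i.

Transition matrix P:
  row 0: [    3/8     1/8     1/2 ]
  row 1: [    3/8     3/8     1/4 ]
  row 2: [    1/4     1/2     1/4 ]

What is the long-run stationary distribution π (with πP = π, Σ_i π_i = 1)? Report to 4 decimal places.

π = [0.3333, 0.3333, 0.3333]

Balance equations π_j = Σ_i π_i·P[i][j]:
  π_0 = 3/8·π_0 + 3/8·π_1 + 1/4·π_2
  π_1 = 1/8·π_0 + 3/8·π_1 + 1/2·π_2
  normalize: π_0 + π_1 + π_2 = 1
Solving the linear system gives exactly π = [1/3, 1/3, 1/3].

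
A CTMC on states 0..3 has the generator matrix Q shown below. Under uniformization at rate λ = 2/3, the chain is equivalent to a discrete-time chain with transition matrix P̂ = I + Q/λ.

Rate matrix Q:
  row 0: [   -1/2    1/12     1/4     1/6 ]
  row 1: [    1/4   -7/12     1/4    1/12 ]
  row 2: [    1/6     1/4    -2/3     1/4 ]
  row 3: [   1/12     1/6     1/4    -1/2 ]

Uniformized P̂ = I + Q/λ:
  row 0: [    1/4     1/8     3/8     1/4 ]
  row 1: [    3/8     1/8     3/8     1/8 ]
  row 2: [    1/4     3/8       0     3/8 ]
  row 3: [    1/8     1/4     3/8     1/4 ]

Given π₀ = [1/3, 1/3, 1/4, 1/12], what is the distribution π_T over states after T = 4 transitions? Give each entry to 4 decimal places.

π = [0.2462, 0.2254, 0.2723, 0.2561]

t=0: π = [0.3333, 0.3333, 0.2500, 0.0833]
t=1: π = [0.2813, 0.1979, 0.2813, 0.2396]
t=2: π = [0.2448, 0.2253, 0.2695, 0.2604]
t=3: π = [0.2456, 0.2249, 0.2739, 0.2555]
t=4: π = [0.2462, 0.2254, 0.2723, 0.2561]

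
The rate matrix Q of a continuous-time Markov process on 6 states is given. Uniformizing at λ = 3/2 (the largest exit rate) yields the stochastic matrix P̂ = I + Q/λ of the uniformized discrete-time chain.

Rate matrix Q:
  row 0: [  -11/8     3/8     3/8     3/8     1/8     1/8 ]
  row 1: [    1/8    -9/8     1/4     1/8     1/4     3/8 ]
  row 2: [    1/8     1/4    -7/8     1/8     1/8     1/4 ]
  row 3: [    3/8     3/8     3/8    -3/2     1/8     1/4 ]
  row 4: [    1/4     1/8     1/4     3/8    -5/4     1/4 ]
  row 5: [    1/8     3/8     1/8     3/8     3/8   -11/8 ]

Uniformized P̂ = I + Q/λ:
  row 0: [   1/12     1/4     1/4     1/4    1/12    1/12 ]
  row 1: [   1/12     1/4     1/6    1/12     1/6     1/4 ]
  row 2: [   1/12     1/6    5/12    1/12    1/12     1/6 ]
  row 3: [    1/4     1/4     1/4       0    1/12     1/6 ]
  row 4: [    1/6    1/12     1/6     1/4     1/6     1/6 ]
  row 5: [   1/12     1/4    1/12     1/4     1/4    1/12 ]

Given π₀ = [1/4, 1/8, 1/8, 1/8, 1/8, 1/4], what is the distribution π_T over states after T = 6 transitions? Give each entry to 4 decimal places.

π = [0.1185, 0.2074, 0.2332, 0.1412, 0.1390, 0.1607]

t=0: π = [0.2500, 0.1250, 0.1250, 0.1250, 0.1250, 0.2500]
t=1: π = [0.1146, 0.2188, 0.2083, 0.1771, 0.1458, 0.1354]
t=2: π = [0.1250, 0.2083, 0.2318, 0.1345, 0.1363, 0.1641]
t=3: π = [0.1171, 0.2080, 0.2326, 0.1430, 0.1394, 0.1599]
t=4: π = [0.1188, 0.2074, 0.2332, 0.1408, 0.1389, 0.1609]
t=5: π = [0.1184, 0.2074, 0.2332, 0.1414, 0.1390, 0.1606]
t=6: π = [0.1185, 0.2074, 0.2332, 0.1412, 0.1390, 0.1607]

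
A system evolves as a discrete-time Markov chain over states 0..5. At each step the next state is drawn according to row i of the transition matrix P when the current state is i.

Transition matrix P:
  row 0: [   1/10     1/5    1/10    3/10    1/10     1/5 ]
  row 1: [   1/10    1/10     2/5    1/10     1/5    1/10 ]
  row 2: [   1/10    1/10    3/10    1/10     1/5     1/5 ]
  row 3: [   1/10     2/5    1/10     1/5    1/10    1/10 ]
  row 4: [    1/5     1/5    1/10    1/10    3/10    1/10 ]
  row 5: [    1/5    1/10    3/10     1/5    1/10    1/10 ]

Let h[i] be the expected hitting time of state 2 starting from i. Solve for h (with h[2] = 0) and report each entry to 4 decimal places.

h = [5.3200, 3.9881, 0.0000, 5.1534, 5.4655, 4.4889]

First-step conditioning: h[2] = 0; for i ≠ 2, h[i] = 1 + Σ_k P[i][k]·h[k].
  h[0] = 1 + 1/10·h[0] + 1/5·h[1] + 3/10·h[3] + 1/10·h[4] + 1/5·h[5]
  h[1] = 1 + 1/10·h[0] + 1/10·h[1] + 1/10·h[3] + 1/5·h[4] + 1/10·h[5]
  h[3] = 1 + 1/10·h[0] + 2/5·h[1] + 1/5·h[3] + 1/10·h[4] + 1/10·h[5]
  h[4] = 1 + 1/5·h[0] + 1/5·h[1] + 1/10·h[3] + 3/10·h[4] + 1/10·h[5]
  h[5] = 1 + 1/5·h[0] + 1/10·h[1] + 1/5·h[3] + 1/10·h[4] + 1/10·h[5]
Solving the 5×5 linear system over states ≠ 2 gives exactly h = [54285/10204, 40695/10204, 0, 52585/10204, 27885/5102, 45805/10204] (h[2] = 0 is the target).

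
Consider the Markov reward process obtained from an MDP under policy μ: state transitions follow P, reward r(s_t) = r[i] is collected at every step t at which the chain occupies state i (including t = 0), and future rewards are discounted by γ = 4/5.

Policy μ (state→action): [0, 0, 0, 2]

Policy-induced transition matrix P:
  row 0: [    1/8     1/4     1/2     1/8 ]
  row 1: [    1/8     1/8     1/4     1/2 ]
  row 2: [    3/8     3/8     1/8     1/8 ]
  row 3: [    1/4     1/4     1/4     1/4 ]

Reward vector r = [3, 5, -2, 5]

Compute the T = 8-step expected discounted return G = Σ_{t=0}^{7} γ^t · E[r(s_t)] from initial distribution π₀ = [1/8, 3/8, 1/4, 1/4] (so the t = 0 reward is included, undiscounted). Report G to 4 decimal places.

G = 11.4927

t=0: π = [0.1250, 0.3750, 0.2500, 0.2500], E[r] = 3.0000, γ^t·E[r] = 3.000000, running G = 3.000000
t=1: π = [0.2188, 0.2344, 0.2500, 0.2969], E[r] = 2.8125, γ^t·E[r] = 2.250000, running G = 5.250000
t=2: π = [0.2246, 0.2520, 0.2734, 0.2500], E[r] = 2.6367, γ^t·E[r] = 1.687500, running G = 6.937500
t=3: π = [0.2246, 0.2527, 0.2720, 0.2507], E[r] = 2.6470, γ^t·E[r] = 1.355250, running G = 8.292750
t=4: π = [0.2243, 0.2524, 0.2722, 0.2511], E[r] = 2.6462, γ^t·E[r] = 1.083900, running G = 9.376650
t=5: π = [0.2244, 0.2525, 0.2721, 0.2510], E[r] = 2.6467, γ^t·E[r] = 0.867270, running G = 10.243920
t=6: π = [0.2244, 0.2524, 0.2721, 0.2511], E[r] = 2.6465, γ^t·E[r] = 0.693769, running G = 10.937689
t=7: π = [0.2244, 0.2525, 0.2721, 0.2511], E[r] = 2.6466, γ^t·E[r] = 0.555028, running G = 11.492717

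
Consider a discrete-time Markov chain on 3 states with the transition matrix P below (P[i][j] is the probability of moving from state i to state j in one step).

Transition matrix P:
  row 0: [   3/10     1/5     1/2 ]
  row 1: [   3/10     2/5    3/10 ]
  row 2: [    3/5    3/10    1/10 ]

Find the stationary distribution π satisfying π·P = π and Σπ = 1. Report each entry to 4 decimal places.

Balance equations π_j = Σ_i π_i·P[i][j]:
  π_0 = 3/10·π_0 + 3/10·π_1 + 3/5·π_2
  π_1 = 1/5·π_0 + 2/5·π_1 + 3/10·π_2
  normalize: π_0 + π_1 + π_2 = 1
Solving the linear system gives exactly π = [15/38, 11/38, 6/19].

π = [0.3947, 0.2895, 0.3158]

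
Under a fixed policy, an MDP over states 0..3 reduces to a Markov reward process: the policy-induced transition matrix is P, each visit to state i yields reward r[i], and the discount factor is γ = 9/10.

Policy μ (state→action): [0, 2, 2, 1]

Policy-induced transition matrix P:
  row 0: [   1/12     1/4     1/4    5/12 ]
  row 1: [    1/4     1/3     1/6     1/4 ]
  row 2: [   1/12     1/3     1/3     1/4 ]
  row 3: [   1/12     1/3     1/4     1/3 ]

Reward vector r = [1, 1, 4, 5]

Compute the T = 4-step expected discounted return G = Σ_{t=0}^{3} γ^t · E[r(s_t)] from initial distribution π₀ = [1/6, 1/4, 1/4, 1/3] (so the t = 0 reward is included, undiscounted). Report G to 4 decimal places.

G = 10.2506

t=0: π = [0.1667, 0.2500, 0.2500, 0.3333], E[r] = 3.0833, γ^t·E[r] = 3.083333, running G = 3.083333
t=1: π = [0.1250, 0.3194, 0.2500, 0.3056], E[r] = 2.9722, γ^t·E[r] = 2.675000, running G = 5.758333
t=2: π = [0.1366, 0.3229, 0.2442, 0.2963], E[r] = 2.9178, γ^t·E[r] = 2.363438, running G = 8.121771
t=3: π = [0.1372, 0.3220, 0.2434, 0.2975], E[r] = 2.9201, γ^t·E[r] = 2.128781, running G = 10.250552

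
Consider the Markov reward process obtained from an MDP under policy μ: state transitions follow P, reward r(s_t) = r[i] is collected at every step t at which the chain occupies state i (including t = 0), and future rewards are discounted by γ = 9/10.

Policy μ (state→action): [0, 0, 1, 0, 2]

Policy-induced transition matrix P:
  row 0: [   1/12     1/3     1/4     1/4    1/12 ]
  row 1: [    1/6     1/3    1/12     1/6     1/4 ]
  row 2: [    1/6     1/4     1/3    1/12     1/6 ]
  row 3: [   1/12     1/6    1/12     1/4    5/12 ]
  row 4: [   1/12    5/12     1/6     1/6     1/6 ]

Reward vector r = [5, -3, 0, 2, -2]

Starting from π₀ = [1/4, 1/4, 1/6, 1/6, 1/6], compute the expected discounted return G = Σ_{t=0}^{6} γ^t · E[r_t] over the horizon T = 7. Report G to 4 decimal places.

G = -1.1827

t=0: π = [0.2500, 0.2500, 0.1667, 0.1667, 0.1667], E[r] = 0.5000, γ^t·E[r] = 0.500000, running G = 0.500000
t=1: π = [0.1181, 0.3056, 0.1806, 0.1875, 0.2083], E[r] = -0.3681, γ^t·E[r] = -0.331250, running G = 0.168750
t=2: π = [0.1238, 0.3044, 0.1655, 0.1771, 0.2292], E[r] = -0.3981, γ^t·E[r] = -0.322500, running G = -0.153750
t=3: π = [0.1225, 0.3091, 0.1644, 0.1780, 0.2260], E[r] = -0.4110, γ^t·E[r] = -0.299602, running G = -0.453352
t=4: π = [0.1228, 0.3088, 0.1637, 0.1780, 0.2267], E[r] = -0.4098, γ^t·E[r] = -0.268893, running G = -0.722244
t=5: π = [0.1227, 0.3089, 0.1636, 0.1781, 0.2267], E[r] = -0.4104, γ^t·E[r] = -0.242316, running G = -0.964560
t=6: π = [0.1227, 0.3089, 0.1636, 0.1781, 0.2267], E[r] = -0.4104, γ^t·E[r] = -0.218092, running G = -1.182652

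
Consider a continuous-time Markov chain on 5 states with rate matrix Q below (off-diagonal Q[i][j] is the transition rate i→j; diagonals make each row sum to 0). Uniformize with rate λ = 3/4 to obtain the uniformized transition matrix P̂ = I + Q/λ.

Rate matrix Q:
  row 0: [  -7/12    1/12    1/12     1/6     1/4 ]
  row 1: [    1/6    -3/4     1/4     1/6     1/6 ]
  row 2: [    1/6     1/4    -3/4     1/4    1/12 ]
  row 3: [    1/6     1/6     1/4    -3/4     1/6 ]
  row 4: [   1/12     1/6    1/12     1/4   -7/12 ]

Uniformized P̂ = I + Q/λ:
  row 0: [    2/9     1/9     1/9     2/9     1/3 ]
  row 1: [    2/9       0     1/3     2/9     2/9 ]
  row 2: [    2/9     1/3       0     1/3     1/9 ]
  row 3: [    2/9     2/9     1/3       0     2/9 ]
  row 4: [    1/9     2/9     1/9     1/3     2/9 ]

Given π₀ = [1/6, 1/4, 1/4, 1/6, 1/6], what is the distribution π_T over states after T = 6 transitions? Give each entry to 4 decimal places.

t=0: π = [0.1667, 0.2500, 0.2500, 0.1667, 0.1667]
t=1: π = [0.2037, 0.1759, 0.1759, 0.2315, 0.2130]
t=2: π = [0.1986, 0.1800, 0.1821, 0.2140, 0.2253]
t=3: π = [0.1972, 0.1804, 0.1784, 0.2199, 0.2241]
t=4: π = [0.1973, 0.1801, 0.1802, 0.2181, 0.2243]
t=5: π = [0.1973, 0.1803, 0.1796, 0.2187, 0.2241]
t=6: π = [0.1973, 0.1802, 0.1798, 0.2185, 0.2242]

π = [0.1973, 0.1802, 0.1798, 0.2185, 0.2242]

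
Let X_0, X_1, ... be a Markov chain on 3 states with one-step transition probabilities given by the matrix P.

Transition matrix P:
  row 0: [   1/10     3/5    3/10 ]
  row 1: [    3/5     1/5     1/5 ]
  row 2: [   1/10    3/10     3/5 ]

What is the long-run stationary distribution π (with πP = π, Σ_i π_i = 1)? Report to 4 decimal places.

Balance equations π_j = Σ_i π_i·P[i][j]:
  π_0 = 1/10·π_0 + 3/5·π_1 + 1/10·π_2
  π_1 = 3/5·π_0 + 1/5·π_1 + 3/10·π_2
  normalize: π_0 + π_1 + π_2 = 1
Solving the linear system gives exactly π = [26/95, 33/95, 36/95].

π = [0.2737, 0.3474, 0.3789]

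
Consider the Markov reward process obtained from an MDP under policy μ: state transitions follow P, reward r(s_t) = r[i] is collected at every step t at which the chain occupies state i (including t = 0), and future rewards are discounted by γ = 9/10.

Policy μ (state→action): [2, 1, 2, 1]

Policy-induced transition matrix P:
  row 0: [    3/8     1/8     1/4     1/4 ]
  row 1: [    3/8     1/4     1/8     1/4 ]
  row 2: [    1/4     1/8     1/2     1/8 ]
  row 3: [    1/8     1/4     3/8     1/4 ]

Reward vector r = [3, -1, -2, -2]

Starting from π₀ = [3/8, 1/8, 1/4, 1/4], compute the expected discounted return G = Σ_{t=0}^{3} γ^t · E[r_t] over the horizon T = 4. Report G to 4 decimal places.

G = -1.0372

t=0: π = [0.3750, 0.1250, 0.2500, 0.2500], E[r] = 0.0000, γ^t·E[r] = 0.000000, running G = 0.000000
t=1: π = [0.2813, 0.1719, 0.3281, 0.2188], E[r] = -0.4219, γ^t·E[r] = -0.379688, running G = -0.379688
t=2: π = [0.2793, 0.1738, 0.3379, 0.2090], E[r] = -0.4297, γ^t·E[r] = -0.348047, running G = -0.727734
t=3: π = [0.2805, 0.1729, 0.3389, 0.2078], E[r] = -0.4246, γ^t·E[r] = -0.309505, running G = -1.037239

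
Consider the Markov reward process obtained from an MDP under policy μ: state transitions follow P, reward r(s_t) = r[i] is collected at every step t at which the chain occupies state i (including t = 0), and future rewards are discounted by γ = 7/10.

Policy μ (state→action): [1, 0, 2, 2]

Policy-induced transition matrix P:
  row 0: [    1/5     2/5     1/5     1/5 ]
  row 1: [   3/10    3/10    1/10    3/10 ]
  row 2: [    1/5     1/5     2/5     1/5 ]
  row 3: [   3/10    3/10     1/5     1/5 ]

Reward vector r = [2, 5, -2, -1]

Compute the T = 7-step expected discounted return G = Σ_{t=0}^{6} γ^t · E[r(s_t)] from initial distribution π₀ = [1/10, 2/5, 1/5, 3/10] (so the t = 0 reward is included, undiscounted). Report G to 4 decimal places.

t=0: π = [0.1000, 0.4000, 0.2000, 0.3000], E[r] = 1.5000, γ^t·E[r] = 1.500000, running G = 1.500000
t=1: π = [0.2700, 0.2900, 0.2000, 0.2400], E[r] = 1.3500, γ^t·E[r] = 0.945000, running G = 2.445000
t=2: π = [0.2530, 0.3070, 0.2110, 0.2290], E[r] = 1.3900, γ^t·E[r] = 0.681100, running G = 3.126100
t=3: π = [0.2536, 0.3042, 0.2115, 0.2307], E[r] = 1.3745, γ^t·E[r] = 0.471454, running G = 3.597554
t=4: π = [0.2535, 0.3042, 0.2119, 0.2304], E[r] = 1.3739, γ^t·E[r] = 0.329861, running G = 3.927415
t=5: π = [0.2535, 0.3042, 0.2120, 0.2304], E[r] = 1.3734, γ^t·E[r] = 0.230827, running G = 4.158242
t=6: π = [0.2535, 0.3042, 0.2120, 0.2304], E[r] = 1.3733, γ^t·E[r] = 0.161568, running G = 4.319810

G = 4.3198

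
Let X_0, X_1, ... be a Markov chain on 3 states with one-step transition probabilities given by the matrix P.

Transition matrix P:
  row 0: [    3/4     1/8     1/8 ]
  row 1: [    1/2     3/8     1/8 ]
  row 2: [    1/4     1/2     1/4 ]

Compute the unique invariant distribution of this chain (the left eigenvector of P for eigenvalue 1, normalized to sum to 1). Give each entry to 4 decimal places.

π = [0.6190, 0.2381, 0.1429]

Balance equations π_j = Σ_i π_i·P[i][j]:
  π_0 = 3/4·π_0 + 1/2·π_1 + 1/4·π_2
  π_1 = 1/8·π_0 + 3/8·π_1 + 1/2·π_2
  normalize: π_0 + π_1 + π_2 = 1
Solving the linear system gives exactly π = [13/21, 5/21, 1/7].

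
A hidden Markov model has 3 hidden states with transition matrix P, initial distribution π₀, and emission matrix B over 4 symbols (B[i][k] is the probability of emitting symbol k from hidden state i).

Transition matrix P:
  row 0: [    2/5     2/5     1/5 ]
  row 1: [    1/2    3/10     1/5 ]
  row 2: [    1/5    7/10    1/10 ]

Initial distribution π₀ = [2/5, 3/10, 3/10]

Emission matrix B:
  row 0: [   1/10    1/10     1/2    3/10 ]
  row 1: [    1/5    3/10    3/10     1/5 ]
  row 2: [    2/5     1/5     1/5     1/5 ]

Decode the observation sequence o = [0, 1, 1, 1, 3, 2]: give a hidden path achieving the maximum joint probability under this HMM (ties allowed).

t=0: δ = [4.000e-02, 6.000e-02, 1.200e-01]  (obs o_0=0)
t=1: δ = [3.000e-03, 2.520e-02, 2.400e-03]  ψ = [1, 2, 1]  (obs o_1=1)
t=2: δ = [1.260e-03, 2.268e-03, 1.008e-03]  ψ = [1, 1, 1]  (obs o_2=1)
t=3: δ = [1.134e-04, 2.117e-04, 9.072e-05]  ψ = [1, 2, 1]  (obs o_3=1)
t=4: δ = [3.175e-05, 1.270e-05, 8.467e-06]  ψ = [1, 1, 1]  (obs o_4=3)
t=5: δ = [6.350e-06, 3.810e-06, 1.270e-06]  ψ = [0, 0, 0]  (obs o_5=2)
backtrack: best end state = 0; path = [2, 1, 2, 1, 0, 0]

path = [2, 1, 2, 1, 0, 0]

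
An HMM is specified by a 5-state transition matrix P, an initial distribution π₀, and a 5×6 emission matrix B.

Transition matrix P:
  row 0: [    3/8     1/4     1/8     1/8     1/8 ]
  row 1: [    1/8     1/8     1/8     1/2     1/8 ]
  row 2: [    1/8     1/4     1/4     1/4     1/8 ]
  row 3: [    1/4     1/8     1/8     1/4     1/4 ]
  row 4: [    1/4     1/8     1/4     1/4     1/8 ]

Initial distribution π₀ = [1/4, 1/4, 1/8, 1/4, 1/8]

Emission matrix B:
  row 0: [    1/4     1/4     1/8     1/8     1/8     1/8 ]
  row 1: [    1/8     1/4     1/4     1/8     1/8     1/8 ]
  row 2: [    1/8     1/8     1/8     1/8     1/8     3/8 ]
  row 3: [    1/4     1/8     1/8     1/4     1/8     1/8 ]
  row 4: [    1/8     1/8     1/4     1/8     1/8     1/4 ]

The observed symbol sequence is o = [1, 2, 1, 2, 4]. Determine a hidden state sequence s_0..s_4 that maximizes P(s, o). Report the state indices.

t=0: δ = [6.250e-02, 6.250e-02, 1.562e-02, 3.125e-02, 1.562e-02]  (obs o_0=1)
t=1: δ = [2.930e-03, 3.906e-03, 9.766e-04, 3.906e-03, 1.953e-03]  ψ = [0, 0, 0, 1, 0]  (obs o_1=2)
t=2: δ = [2.747e-04, 1.831e-04, 6.104e-05, 2.441e-04, 1.221e-04]  ψ = [0, 0, 1, 1, 3]  (obs o_2=1)
t=3: δ = [1.287e-05, 1.717e-05, 4.292e-06, 1.144e-05, 1.526e-05]  ψ = [0, 0, 0, 1, 3]  (obs o_3=2)
t=4: δ = [6.035e-07, 4.023e-07, 4.768e-07, 1.073e-06, 3.576e-07]  ψ = [0, 0, 4, 1, 3]  (obs o_4=4)
backtrack: best end state = 3; path = [0, 0, 0, 1, 3]

path = [0, 0, 0, 1, 3]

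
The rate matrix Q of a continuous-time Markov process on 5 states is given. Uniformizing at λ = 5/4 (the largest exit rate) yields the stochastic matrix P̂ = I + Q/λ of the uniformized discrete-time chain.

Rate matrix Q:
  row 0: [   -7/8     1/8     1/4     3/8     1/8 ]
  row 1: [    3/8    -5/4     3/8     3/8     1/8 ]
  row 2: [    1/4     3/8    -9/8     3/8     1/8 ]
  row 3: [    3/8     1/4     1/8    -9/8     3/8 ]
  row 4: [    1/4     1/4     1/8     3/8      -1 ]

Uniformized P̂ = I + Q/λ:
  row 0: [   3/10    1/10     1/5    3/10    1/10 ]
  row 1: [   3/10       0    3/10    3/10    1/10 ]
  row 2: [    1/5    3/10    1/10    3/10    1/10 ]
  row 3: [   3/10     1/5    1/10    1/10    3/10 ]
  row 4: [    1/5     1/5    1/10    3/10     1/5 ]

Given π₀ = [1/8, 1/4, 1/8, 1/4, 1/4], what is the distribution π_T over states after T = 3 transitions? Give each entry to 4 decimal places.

t=0: π = [0.1250, 0.2500, 0.1250, 0.2500, 0.2500]
t=1: π = [0.2625, 0.1500, 0.1625, 0.2500, 0.1750]
t=2: π = [0.2663, 0.1600, 0.1563, 0.2500, 0.1675]
t=3: π = [0.2676, 0.1570, 0.1586, 0.2500, 0.1668]

π = [0.2676, 0.1570, 0.1586, 0.2500, 0.1668]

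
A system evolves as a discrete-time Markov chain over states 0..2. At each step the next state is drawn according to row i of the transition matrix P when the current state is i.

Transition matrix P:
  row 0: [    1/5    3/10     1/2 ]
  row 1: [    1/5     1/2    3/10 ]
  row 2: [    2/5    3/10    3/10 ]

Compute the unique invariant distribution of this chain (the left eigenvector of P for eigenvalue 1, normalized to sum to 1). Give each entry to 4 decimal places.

π = [0.2708, 0.3750, 0.3542]

Balance equations π_j = Σ_i π_i·P[i][j]:
  π_0 = 1/5·π_0 + 1/5·π_1 + 2/5·π_2
  π_1 = 3/10·π_0 + 1/2·π_1 + 3/10·π_2
  normalize: π_0 + π_1 + π_2 = 1
Solving the linear system gives exactly π = [13/48, 3/8, 17/48].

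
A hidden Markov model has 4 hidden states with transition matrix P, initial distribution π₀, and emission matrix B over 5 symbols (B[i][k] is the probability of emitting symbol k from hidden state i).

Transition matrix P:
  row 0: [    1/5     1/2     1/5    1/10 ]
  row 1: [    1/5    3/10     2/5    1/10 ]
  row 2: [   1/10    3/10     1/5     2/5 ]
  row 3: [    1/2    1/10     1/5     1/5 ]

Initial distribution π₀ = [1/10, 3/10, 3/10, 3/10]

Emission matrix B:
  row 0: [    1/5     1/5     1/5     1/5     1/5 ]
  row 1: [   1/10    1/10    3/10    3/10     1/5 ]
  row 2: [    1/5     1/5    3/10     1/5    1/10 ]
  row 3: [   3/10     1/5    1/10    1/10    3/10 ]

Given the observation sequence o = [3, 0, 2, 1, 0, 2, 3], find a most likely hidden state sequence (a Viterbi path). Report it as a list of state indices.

path = [1, 2, 1, 2, 3, 0, 1]

t=0: δ = [2.000e-02, 9.000e-02, 6.000e-02, 3.000e-02]  (obs o_0=3)
t=1: δ = [3.600e-03, 2.700e-03, 7.200e-03, 7.200e-03]  ψ = [1, 1, 1, 2]  (obs o_1=0)
t=2: δ = [7.200e-04, 6.480e-04, 4.320e-04, 2.880e-04]  ψ = [3, 2, 2, 2]  (obs o_2=2)
t=3: δ = [2.880e-05, 3.600e-05, 5.184e-05, 3.456e-05]  ψ = [0, 0, 1, 2]  (obs o_3=1)
t=4: δ = [3.456e-06, 1.555e-06, 2.880e-06, 6.221e-06]  ψ = [3, 2, 1, 2]  (obs o_4=0)
t=5: δ = [6.221e-07, 5.184e-07, 3.732e-07, 1.244e-07]  ψ = [3, 0, 3, 3]  (obs o_5=2)
t=6: δ = [2.488e-08, 9.331e-08, 4.147e-08, 1.493e-08]  ψ = [0, 0, 1, 2]  (obs o_6=3)
backtrack: best end state = 1; path = [1, 2, 1, 2, 3, 0, 1]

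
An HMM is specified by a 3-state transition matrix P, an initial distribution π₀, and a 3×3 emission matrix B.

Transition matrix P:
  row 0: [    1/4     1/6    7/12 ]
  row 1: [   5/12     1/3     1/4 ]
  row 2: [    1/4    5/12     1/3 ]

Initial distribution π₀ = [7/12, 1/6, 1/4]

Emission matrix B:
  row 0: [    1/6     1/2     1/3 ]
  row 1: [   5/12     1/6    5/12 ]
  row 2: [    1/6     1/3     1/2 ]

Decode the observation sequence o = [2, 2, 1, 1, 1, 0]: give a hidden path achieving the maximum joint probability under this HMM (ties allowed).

path = [0, 2, 0, 0, 2, 1]

t=0: δ = [1.944e-01, 6.944e-02, 1.250e-01]  (obs o_0=2)
t=1: δ = [1.620e-02, 2.170e-02, 5.671e-02]  ψ = [0, 2, 0]  (obs o_1=2)
t=2: δ = [7.089e-03, 3.938e-03, 6.301e-03]  ψ = [2, 2, 2]  (obs o_2=1)
t=3: δ = [8.861e-04, 4.376e-04, 1.378e-03]  ψ = [0, 2, 0]  (obs o_3=1)
t=4: δ = [1.723e-04, 9.573e-05, 1.723e-04]  ψ = [2, 2, 0]  (obs o_4=1)
t=5: δ = [7.179e-06, 2.991e-05, 1.675e-05]  ψ = [0, 2, 0]  (obs o_5=0)
backtrack: best end state = 1; path = [0, 2, 0, 0, 2, 1]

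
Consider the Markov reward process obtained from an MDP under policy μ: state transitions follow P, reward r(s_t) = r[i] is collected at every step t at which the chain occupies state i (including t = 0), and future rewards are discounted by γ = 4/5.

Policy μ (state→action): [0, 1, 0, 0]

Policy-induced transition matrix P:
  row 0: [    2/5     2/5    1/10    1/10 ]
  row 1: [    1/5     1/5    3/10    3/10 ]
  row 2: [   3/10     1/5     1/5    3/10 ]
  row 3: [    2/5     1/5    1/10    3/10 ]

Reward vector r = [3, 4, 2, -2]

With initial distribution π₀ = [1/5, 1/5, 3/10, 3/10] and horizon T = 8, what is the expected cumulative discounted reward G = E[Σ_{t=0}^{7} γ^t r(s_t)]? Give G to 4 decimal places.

t=0: π = [0.2000, 0.2000, 0.3000, 0.3000], E[r] = 1.4000, γ^t·E[r] = 1.400000, running G = 1.400000
t=1: π = [0.3300, 0.2400, 0.1700, 0.2600], E[r] = 1.7700, γ^t·E[r] = 1.416000, running G = 2.816000
t=2: π = [0.3350, 0.2660, 0.1650, 0.2340], E[r] = 1.9310, γ^t·E[r] = 1.235840, running G = 4.051840
t=3: π = [0.3303, 0.2670, 0.1697, 0.2330], E[r] = 1.9323, γ^t·E[r] = 0.989338, running G = 5.041178
t=4: π = [0.3296, 0.2661, 0.1704, 0.2339], E[r] = 1.9260, γ^t·E[r] = 0.788886, running G = 5.830063
t=5: π = [0.3298, 0.2659, 0.1702, 0.2341], E[r] = 1.9253, γ^t·E[r] = 0.630885, running G = 6.460948
t=6: π = [0.3298, 0.2660, 0.1702, 0.2340], E[r] = 1.9255, γ^t·E[r] = 0.504756, running G = 6.965704
t=7: π = [0.3298, 0.2660, 0.1702, 0.2340], E[r] = 1.9255, γ^t·E[r] = 0.403814, running G = 7.369518

G = 7.3695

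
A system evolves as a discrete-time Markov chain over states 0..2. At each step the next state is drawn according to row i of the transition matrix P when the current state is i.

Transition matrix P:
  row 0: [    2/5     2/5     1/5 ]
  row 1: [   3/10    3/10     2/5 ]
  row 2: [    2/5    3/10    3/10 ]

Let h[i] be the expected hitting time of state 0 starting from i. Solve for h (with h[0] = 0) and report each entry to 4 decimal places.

First-step conditioning: h[0] = 0; for i ≠ 0, h[i] = 1 + Σ_k P[i][k]·h[k].
  h[1] = 1 + 3/10·h[1] + 2/5·h[2]
  h[2] = 1 + 3/10·h[1] + 3/10·h[2]
Solving the 2×2 linear system over states ≠ 0 gives exactly h = [0, 110/37, 100/37] (h[0] = 0 is the target).

h = [0.0000, 2.9730, 2.7027]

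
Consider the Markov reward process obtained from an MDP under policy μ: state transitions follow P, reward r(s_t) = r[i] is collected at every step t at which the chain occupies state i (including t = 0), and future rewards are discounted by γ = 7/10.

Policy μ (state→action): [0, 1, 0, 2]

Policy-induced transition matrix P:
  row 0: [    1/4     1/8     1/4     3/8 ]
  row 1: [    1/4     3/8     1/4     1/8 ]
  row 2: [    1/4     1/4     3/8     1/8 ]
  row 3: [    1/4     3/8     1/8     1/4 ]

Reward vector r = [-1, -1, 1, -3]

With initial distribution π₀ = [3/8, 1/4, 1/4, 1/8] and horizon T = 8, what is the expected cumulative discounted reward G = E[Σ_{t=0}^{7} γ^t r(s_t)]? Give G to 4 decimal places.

t=0: π = [0.3750, 0.2500, 0.2500, 0.1250], E[r] = -0.7500, γ^t·E[r] = -0.750000, running G = -0.750000
t=1: π = [0.2500, 0.2500, 0.2656, 0.2344], E[r] = -0.9375, γ^t·E[r] = -0.656250, running G = -1.406250
t=2: π = [0.2500, 0.2793, 0.2539, 0.2168], E[r] = -0.9258, γ^t·E[r] = -0.453633, running G = -1.859883
t=3: π = [0.2500, 0.2808, 0.2546, 0.2146], E[r] = -0.9199, γ^t·E[r] = -0.315533, running G = -2.175416
t=4: π = [0.2500, 0.2807, 0.2550, 0.2143], E[r] = -0.9186, γ^t·E[r] = -0.220565, running G = -2.395982
t=5: π = [0.2500, 0.2806, 0.2551, 0.2143], E[r] = -0.9184, γ^t·E[r] = -0.154357, running G = -2.550339
t=6: π = [0.2500, 0.2806, 0.2551, 0.2143], E[r] = -0.9184, γ^t·E[r] = -0.108046, running G = -2.658385
t=7: π = [0.2500, 0.2806, 0.2551, 0.2143], E[r] = -0.9184, γ^t·E[r] = -0.075632, running G = -2.734016

G = -2.7340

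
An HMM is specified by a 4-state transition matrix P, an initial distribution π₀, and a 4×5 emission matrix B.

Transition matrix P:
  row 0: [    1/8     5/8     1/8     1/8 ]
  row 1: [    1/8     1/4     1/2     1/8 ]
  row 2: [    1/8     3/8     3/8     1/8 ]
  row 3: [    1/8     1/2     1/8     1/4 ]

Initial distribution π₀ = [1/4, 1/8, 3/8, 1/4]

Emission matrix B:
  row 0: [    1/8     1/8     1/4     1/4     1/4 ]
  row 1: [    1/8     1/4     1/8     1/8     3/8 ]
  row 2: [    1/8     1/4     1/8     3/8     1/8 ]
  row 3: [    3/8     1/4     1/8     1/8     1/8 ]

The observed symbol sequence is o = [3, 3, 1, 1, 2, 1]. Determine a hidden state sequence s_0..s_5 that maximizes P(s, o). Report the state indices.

path = [2, 2, 1, 2, 1, 2]

t=0: δ = [6.250e-02, 1.562e-02, 1.406e-01, 3.125e-02]  (obs o_0=3)
t=1: δ = [4.395e-03, 6.592e-03, 1.978e-02, 2.197e-03]  ψ = [2, 2, 2, 2]  (obs o_1=3)
t=2: δ = [3.090e-04, 1.854e-03, 1.854e-03, 6.180e-04]  ψ = [2, 2, 2, 2]  (obs o_2=1)
t=3: δ = [2.897e-05, 1.738e-04, 2.317e-04, 5.794e-05]  ψ = [1, 2, 1, 1]  (obs o_3=1)
t=4: δ = [7.242e-06, 1.086e-05, 1.086e-05, 3.621e-06]  ψ = [2, 2, 1, 2]  (obs o_4=2)
t=5: δ = [1.697e-07, 1.132e-06, 1.358e-06, 3.395e-07]  ψ = [1, 0, 1, 1]  (obs o_5=1)
backtrack: best end state = 2; path = [2, 2, 1, 2, 1, 2]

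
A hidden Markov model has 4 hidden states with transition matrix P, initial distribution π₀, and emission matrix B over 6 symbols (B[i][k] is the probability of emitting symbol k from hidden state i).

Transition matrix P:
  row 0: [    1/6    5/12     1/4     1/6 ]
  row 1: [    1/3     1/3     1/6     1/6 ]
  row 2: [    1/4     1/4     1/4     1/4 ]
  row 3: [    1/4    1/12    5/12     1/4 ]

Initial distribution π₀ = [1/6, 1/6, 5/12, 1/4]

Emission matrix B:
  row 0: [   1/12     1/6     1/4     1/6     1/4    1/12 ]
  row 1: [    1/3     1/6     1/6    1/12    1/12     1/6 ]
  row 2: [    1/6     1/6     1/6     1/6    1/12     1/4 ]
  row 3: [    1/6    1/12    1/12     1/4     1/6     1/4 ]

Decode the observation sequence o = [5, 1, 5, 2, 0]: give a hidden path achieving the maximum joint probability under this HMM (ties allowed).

path = [2, 0, 1, 0, 1]

t=0: δ = [1.389e-02, 2.778e-02, 1.042e-01, 6.250e-02]  (obs o_0=5)
t=1: δ = [4.340e-03, 4.340e-03, 4.340e-03, 2.170e-03]  ψ = [2, 2, 2, 2]  (obs o_1=1)
t=2: δ = [1.206e-04, 3.014e-04, 2.713e-04, 2.713e-04]  ψ = [1, 0, 0, 2]  (obs o_2=5)
t=3: δ = [2.512e-05, 1.674e-05, 1.884e-05, 5.651e-06]  ψ = [1, 1, 3, 2]  (obs o_3=2)
t=4: δ = [4.651e-07, 3.489e-06, 1.047e-06, 7.849e-07]  ψ = [1, 0, 0, 2]  (obs o_4=0)
backtrack: best end state = 1; path = [2, 0, 1, 0, 1]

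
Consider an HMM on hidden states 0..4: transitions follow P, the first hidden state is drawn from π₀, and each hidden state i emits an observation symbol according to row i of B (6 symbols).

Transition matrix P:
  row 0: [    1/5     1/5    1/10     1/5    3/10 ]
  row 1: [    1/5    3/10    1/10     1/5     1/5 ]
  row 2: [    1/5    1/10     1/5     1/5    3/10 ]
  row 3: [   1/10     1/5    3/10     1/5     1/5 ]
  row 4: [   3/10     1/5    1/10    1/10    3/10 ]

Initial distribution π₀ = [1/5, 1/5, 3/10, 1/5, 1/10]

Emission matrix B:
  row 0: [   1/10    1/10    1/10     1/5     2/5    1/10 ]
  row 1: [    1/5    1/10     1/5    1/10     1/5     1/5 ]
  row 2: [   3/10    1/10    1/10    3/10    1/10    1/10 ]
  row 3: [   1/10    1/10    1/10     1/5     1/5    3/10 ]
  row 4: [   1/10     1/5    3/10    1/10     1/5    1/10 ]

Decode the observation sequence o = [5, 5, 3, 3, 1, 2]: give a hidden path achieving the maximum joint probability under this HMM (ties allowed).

path = [3, 3, 2, 2, 4, 4]

t=0: δ = [2.000e-02, 4.000e-02, 3.000e-02, 6.000e-02, 1.000e-02]  (obs o_0=5)
t=1: δ = [8.000e-04, 2.400e-03, 1.800e-03, 3.600e-03, 1.200e-03]  ψ = [1, 1, 3, 3, 3]  (obs o_1=5)
t=2: δ = [9.600e-05, 7.200e-05, 3.240e-04, 1.440e-04, 7.200e-05]  ψ = [1, 1, 3, 3, 3]  (obs o_2=3)
t=3: δ = [1.296e-05, 3.240e-06, 1.944e-05, 1.296e-05, 9.720e-06]  ψ = [2, 2, 2, 2, 2]  (obs o_3=3)
t=4: δ = [3.888e-07, 2.592e-07, 3.888e-07, 3.888e-07, 1.166e-06]  ψ = [2, 0, 2, 2, 2]  (obs o_4=1)
t=5: δ = [3.499e-08, 4.666e-08, 1.166e-08, 1.166e-08, 1.050e-07]  ψ = [4, 4, 3, 4, 4]  (obs o_5=2)
backtrack: best end state = 4; path = [3, 3, 2, 2, 4, 4]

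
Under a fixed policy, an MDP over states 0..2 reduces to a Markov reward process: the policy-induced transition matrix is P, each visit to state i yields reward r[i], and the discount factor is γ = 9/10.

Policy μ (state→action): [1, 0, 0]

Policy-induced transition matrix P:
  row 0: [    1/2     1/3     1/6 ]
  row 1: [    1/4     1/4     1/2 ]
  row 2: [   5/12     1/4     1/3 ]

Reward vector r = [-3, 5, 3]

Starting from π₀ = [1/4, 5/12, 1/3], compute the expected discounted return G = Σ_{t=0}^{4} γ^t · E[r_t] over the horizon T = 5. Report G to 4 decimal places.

t=0: π = [0.2500, 0.4167, 0.3333], E[r] = 2.3333, γ^t·E[r] = 2.333333, running G = 2.333333
t=1: π = [0.3681, 0.2708, 0.3611], E[r] = 1.3333, γ^t·E[r] = 1.200000, running G = 3.533333
t=2: π = [0.4022, 0.2807, 0.3171], E[r] = 1.1481, γ^t·E[r] = 0.930000, running G = 4.463333
t=3: π = [0.4034, 0.2835, 0.3131], E[r] = 1.1466, γ^t·E[r] = 0.835875, running G = 5.299208
t=4: π = [0.4030, 0.2836, 0.3134], E[r] = 1.1490, γ^t·E[r] = 0.753891, running G = 6.053099

G = 6.0531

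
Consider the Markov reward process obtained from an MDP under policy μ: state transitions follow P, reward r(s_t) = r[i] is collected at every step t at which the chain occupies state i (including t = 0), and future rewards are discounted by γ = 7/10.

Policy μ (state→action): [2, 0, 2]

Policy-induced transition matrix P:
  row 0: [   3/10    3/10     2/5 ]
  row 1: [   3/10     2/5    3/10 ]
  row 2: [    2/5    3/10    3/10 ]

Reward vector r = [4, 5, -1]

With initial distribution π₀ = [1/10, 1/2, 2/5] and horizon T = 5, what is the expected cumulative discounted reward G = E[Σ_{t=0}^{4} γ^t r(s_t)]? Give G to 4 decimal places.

G = 7.3212

t=0: π = [0.1000, 0.5000, 0.4000], E[r] = 2.5000, γ^t·E[r] = 2.500000, running G = 2.500000
t=1: π = [0.3400, 0.3500, 0.3100], E[r] = 2.8000, γ^t·E[r] = 1.960000, running G = 4.460000
t=2: π = [0.3310, 0.3350, 0.3340], E[r] = 2.6650, γ^t·E[r] = 1.305850, running G = 5.765850
t=3: π = [0.3334, 0.3335, 0.3331], E[r] = 2.6680, γ^t·E[r] = 0.915124, running G = 6.680974
t=4: π = [0.3333, 0.3334, 0.3333], E[r] = 2.6667, γ^t·E[r] = 0.640263, running G = 7.321237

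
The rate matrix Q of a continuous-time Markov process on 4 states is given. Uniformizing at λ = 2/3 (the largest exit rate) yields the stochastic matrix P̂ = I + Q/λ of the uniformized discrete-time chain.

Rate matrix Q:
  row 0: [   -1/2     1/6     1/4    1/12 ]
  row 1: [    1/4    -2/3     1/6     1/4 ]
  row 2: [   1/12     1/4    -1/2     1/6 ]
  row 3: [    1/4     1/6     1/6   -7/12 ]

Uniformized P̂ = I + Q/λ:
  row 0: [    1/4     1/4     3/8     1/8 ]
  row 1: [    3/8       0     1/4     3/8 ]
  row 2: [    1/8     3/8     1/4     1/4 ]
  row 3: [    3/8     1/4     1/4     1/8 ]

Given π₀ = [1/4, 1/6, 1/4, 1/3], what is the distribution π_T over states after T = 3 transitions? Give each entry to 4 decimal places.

t=0: π = [0.2500, 0.1667, 0.2500, 0.3333]
t=1: π = [0.2813, 0.2396, 0.2813, 0.1979]
t=2: π = [0.2695, 0.2253, 0.2852, 0.2201]
t=3: π = [0.2700, 0.2293, 0.2837, 0.2170]

π = [0.2700, 0.2293, 0.2837, 0.2170]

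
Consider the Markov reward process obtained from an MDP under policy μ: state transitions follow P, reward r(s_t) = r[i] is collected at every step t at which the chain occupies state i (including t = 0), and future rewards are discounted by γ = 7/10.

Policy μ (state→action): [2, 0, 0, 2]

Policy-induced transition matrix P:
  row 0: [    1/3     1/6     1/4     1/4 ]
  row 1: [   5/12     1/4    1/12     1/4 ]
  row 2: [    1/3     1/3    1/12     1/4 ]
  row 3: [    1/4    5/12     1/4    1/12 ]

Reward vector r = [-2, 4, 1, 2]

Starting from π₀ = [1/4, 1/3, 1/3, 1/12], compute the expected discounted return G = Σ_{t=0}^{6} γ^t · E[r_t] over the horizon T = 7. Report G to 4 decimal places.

t=0: π = [0.2500, 0.3333, 0.3333, 0.0833], E[r] = 1.3333, γ^t·E[r] = 1.333333, running G = 1.333333
t=1: π = [0.3542, 0.2708, 0.1389, 0.2361], E[r] = 0.9861, γ^t·E[r] = 0.690278, running G = 2.023611
t=2: π = [0.3362, 0.2714, 0.1817, 0.2106], E[r] = 1.0162, γ^t·E[r] = 0.497940, running G = 2.521551
t=3: π = [0.3384, 0.2722, 0.1745, 0.2149], E[r] = 1.0164, γ^t·E[r] = 0.348624, running G = 2.870175
t=4: π = [0.3381, 0.2722, 0.1755, 0.2142], E[r] = 1.0163, γ^t·E[r] = 0.244018, running G = 3.114192
t=5: π = [0.3382, 0.2722, 0.1754, 0.2143], E[r] = 1.0163, γ^t·E[r] = 0.170803, running G = 3.284996
t=6: π = [0.3382, 0.2722, 0.1754, 0.2143], E[r] = 1.0163, γ^t·E[r] = 0.119564, running G = 3.404559

G = 3.4046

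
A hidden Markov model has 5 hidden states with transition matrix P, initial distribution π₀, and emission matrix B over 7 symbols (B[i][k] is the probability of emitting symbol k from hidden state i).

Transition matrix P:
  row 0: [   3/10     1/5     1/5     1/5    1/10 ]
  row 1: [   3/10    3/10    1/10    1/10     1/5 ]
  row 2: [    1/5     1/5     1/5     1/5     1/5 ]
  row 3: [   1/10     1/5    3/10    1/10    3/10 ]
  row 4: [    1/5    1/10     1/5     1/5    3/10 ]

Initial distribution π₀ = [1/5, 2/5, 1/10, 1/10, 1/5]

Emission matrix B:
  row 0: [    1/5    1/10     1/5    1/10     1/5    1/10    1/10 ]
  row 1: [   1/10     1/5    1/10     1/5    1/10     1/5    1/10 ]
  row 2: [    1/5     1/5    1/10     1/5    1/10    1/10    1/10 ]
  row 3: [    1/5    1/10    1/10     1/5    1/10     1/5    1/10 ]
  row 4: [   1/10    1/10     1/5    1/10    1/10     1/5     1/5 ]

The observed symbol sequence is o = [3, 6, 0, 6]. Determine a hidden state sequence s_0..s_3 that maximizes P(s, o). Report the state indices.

path = [1, 4, 3, 4]

t=0: δ = [2.000e-02, 8.000e-02, 2.000e-02, 2.000e-02, 2.000e-02]  (obs o_0=3)
t=1: δ = [2.400e-03, 2.400e-03, 8.000e-04, 8.000e-04, 3.200e-03]  ψ = [1, 1, 1, 1, 1]  (obs o_1=6)
t=2: δ = [1.440e-04, 7.200e-05, 1.280e-04, 1.280e-04, 9.600e-05]  ψ = [0, 1, 4, 4, 4]  (obs o_2=0)
t=3: δ = [4.320e-06, 2.880e-06, 3.840e-06, 2.880e-06, 7.680e-06]  ψ = [0, 0, 3, 0, 3]  (obs o_3=6)
backtrack: best end state = 4; path = [1, 4, 3, 4]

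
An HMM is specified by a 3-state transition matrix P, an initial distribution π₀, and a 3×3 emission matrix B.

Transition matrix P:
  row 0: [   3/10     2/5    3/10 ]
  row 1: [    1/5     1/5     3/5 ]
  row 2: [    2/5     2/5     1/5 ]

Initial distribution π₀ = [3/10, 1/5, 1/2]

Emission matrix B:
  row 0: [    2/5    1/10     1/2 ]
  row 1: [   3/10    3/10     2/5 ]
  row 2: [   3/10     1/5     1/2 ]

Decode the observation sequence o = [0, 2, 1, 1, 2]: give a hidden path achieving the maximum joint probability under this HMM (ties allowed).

path = [2, 1, 2, 1, 2]

t=0: δ = [1.200e-01, 6.000e-02, 1.500e-01]  (obs o_0=0)
t=1: δ = [3.000e-02, 2.400e-02, 1.800e-02]  ψ = [2, 2, 0]  (obs o_1=2)
t=2: δ = [9.000e-04, 3.600e-03, 2.880e-03]  ψ = [0, 0, 1]  (obs o_2=1)
t=3: δ = [1.152e-04, 3.456e-04, 4.320e-04]  ψ = [2, 2, 1]  (obs o_3=1)
t=4: δ = [8.640e-05, 6.912e-05, 1.037e-04]  ψ = [2, 2, 1]  (obs o_4=2)
backtrack: best end state = 2; path = [2, 1, 2, 1, 2]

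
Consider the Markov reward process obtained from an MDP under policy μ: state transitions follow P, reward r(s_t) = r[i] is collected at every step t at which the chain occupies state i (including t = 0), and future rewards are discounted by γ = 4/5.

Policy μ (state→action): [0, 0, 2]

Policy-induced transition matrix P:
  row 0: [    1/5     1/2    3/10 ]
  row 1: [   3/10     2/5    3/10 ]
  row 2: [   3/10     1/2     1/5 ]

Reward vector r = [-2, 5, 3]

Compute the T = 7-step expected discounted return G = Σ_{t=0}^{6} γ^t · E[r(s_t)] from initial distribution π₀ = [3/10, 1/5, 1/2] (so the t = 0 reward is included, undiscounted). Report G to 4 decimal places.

G = 9.4605

t=0: π = [0.3000, 0.2000, 0.5000], E[r] = 1.9000, γ^t·E[r] = 1.900000, running G = 1.900000
t=1: π = [0.2700, 0.4800, 0.2500], E[r] = 2.6100, γ^t·E[r] = 2.088000, running G = 3.988000
t=2: π = [0.2730, 0.4520, 0.2750], E[r] = 2.5390, γ^t·E[r] = 1.624960, running G = 5.612960
t=3: π = [0.2727, 0.4548, 0.2725], E[r] = 2.5461, γ^t·E[r] = 1.303603, running G = 6.916563
t=4: π = [0.2727, 0.4545, 0.2728], E[r] = 2.5454, γ^t·E[r] = 1.042592, running G = 7.959155
t=5: π = [0.2727, 0.4545, 0.2727], E[r] = 2.5455, γ^t·E[r] = 0.834097, running G = 8.793252
t=6: π = [0.2727, 0.4545, 0.2727], E[r] = 2.5455, γ^t·E[r] = 0.667275, running G = 9.460527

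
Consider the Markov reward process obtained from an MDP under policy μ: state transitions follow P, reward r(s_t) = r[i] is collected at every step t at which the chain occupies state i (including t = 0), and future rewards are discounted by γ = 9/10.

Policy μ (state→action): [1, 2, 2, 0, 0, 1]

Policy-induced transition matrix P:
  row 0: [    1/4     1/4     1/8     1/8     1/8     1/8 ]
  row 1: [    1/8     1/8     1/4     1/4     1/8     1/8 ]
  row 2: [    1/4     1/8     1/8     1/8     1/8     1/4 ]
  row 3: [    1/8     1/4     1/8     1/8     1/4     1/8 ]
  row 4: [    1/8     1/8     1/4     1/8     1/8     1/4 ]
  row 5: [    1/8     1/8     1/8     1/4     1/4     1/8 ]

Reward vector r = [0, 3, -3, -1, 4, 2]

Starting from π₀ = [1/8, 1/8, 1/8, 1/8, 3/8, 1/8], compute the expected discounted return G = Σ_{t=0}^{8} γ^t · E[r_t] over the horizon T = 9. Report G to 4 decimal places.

G = 5.8284

t=0: π = [0.1250, 0.1250, 0.1250, 0.1250, 0.3750, 0.1250], E[r] = 1.6250, γ^t·E[r] = 1.625000, running G = 1.625000
t=1: π = [0.1563, 0.1563, 0.1875, 0.1563, 0.1563, 0.1875], E[r] = 0.7500, γ^t·E[r] = 0.675000, running G = 2.300000
t=2: π = [0.1680, 0.1641, 0.1641, 0.1680, 0.1680, 0.1680], E[r] = 0.8398, γ^t·E[r] = 0.680273, running G = 2.980273
t=3: π = [0.1665, 0.1670, 0.1665, 0.1665, 0.1670, 0.1665], E[r] = 0.8359, γ^t·E[r] = 0.609398, running G = 3.589672
t=4: π = [0.1666, 0.1666, 0.1667, 0.1667, 0.1666, 0.1667], E[r] = 0.8328, γ^t·E[r] = 0.546416, running G = 4.136088
t=5: π = [0.1667, 0.1667, 0.1667, 0.1667, 0.1667, 0.1667], E[r] = 0.8334, γ^t·E[r] = 0.492108, running G = 4.628196
t=6: π = [0.1667, 0.1667, 0.1667, 0.1667, 0.1667, 0.1667], E[r] = 0.8333, γ^t·E[r] = 0.442867, running G = 5.071064
t=7: π = [0.1667, 0.1667, 0.1667, 0.1667, 0.1667, 0.1667], E[r] = 0.8333, γ^t·E[r] = 0.398581, running G = 5.469644
t=8: π = [0.1667, 0.1667, 0.1667, 0.1667, 0.1667, 0.1667], E[r] = 0.8333, γ^t·E[r] = 0.358723, running G = 5.828367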